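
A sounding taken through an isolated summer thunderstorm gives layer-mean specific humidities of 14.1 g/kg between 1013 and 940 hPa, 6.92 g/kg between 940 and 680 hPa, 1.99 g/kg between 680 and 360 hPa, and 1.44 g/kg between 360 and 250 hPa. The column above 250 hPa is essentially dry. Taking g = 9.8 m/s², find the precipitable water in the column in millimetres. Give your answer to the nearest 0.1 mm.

PW ≈ 37.0 mm

Precipitable water is the column-integrated vapour mass per unit area: PW = (1/g) Σ q̄ Δp, with q in kg/kg and Δp in Pa (1 kg/m² of water = 1 mm).
Layer 1013–940 hPa: Δp = 73 hPa = 7300 Pa, q̄ = 0.0141 kg/kg → 0.0141 × 7300 / 9.8 = 10.50 mm
Layer 940–680 hPa: Δp = 260 hPa = 26000 Pa, q̄ = 0.00692 kg/kg → 0.00692 × 26000 / 9.8 = 18.36 mm
Layer 680–360 hPa: Δp = 320 hPa = 32000 Pa, q̄ = 0.00199 kg/kg → 0.00199 × 32000 / 9.8 = 6.50 mm
Layer 360–250 hPa: Δp = 110 hPa = 11000 Pa, q̄ = 0.00144 kg/kg → 0.00144 × 11000 / 9.8 = 1.62 mm
PW = 10.50 + 18.36 + 6.50 + 1.62 = 36.98 ≈ 37.0 mm.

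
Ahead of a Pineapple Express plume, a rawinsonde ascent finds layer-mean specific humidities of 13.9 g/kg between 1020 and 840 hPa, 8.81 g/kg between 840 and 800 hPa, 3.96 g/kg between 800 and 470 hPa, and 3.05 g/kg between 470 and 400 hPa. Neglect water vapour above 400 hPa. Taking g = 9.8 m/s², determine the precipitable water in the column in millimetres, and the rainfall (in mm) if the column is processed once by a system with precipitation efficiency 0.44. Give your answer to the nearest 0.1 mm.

PW ≈ 44.6 mm; rainfall ≈ 19.6 mm

Precipitable water is the column-integrated vapour mass per unit area: PW = (1/g) Σ q̄ Δp, with q in kg/kg and Δp in Pa (1 kg/m² of water = 1 mm).
Layer 1020–840 hPa: Δp = 180 hPa = 18000 Pa, q̄ = 0.0139 kg/kg → 0.0139 × 18000 / 9.8 = 25.53 mm
Layer 840–800 hPa: Δp = 40 hPa = 4000 Pa, q̄ = 0.00881 kg/kg → 0.00881 × 4000 / 9.8 = 3.60 mm
Layer 800–470 hPa: Δp = 330 hPa = 33000 Pa, q̄ = 0.00396 kg/kg → 0.00396 × 33000 / 9.8 = 13.33 mm
Layer 470–400 hPa: Δp = 70 hPa = 7000 Pa, q̄ = 0.00305 kg/kg → 0.00305 × 7000 / 9.8 = 2.18 mm
PW = 25.53 + 3.60 + 13.33 + 2.18 = 44.64 ≈ 44.6 mm.
Rainfall = ε × PW = 0.44 × 44.6 = 19.6 mm.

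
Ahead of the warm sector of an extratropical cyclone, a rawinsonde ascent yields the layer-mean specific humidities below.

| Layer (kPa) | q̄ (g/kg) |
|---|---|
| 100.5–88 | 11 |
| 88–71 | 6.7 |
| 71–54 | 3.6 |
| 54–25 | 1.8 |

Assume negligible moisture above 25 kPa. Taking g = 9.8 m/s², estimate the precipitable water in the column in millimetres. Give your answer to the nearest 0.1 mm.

Precipitable water is the column-integrated vapour mass per unit area: PW = (1/g) Σ q̄ Δp, with q in kg/kg and Δp in Pa (1 kg/m² of water = 1 mm).
Layer 100.5–88 kPa: Δp = 125 hPa = 12500 Pa, q̄ = 0.011 kg/kg → 0.011 × 12500 / 9.8 = 14.03 mm
Layer 88–71 kPa: Δp = 170 hPa = 17000 Pa, q̄ = 0.0067 kg/kg → 0.0067 × 17000 / 9.8 = 11.62 mm
Layer 71–54 kPa: Δp = 170 hPa = 17000 Pa, q̄ = 0.0036 kg/kg → 0.0036 × 17000 / 9.8 = 6.24 mm
Layer 54–25 kPa: Δp = 290 hPa = 29000 Pa, q̄ = 0.0018 kg/kg → 0.0018 × 29000 / 9.8 = 5.33 mm
PW = 14.03 + 11.62 + 6.24 + 5.33 = 37.22 ≈ 37.2 mm.

PW ≈ 37.2 mm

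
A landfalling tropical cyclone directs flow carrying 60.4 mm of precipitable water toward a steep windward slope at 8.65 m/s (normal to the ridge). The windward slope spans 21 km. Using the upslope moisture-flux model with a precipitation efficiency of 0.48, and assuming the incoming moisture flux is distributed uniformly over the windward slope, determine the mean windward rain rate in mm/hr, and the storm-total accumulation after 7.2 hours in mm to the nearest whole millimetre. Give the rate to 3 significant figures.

R ≈ 43.0 mm/hr; total ≈ 310 mm

Incoming column moisture flux per unit ridge length: F = V × PW = 8.65 × 60.4 = 522.46 mm·m/s.
Spread over the 21 km slope with efficiency ε = 0.48: R = ε·F/W = 0.48 × 522.46 / 21000 m = 1.194e-02 mm/s.
R = 1.194e-02 × 3600 = 43.0 mm/hr.
Over 7.2 h: total = 43.0 × 7.2 = 309.6 ≈ 310 mm.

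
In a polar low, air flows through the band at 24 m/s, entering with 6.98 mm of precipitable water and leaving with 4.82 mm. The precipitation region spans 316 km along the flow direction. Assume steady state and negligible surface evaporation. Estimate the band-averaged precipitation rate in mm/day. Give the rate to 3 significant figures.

Column moisture flux per unit crosswind length is F = V × PW.
Inflow: F_in = 24 × 6.98 = 167.52 mm·m/s
Outflow: F_out = 24 × 4.82 = 115.68 mm·m/s
Steady-state rate R = (F_in − F_out)/L = (167.52 − 115.68) / 316000 m = 1.641e-04 mm/s.
R = 1.641e-04 × 3600 × 24 = 14.2 mm/day.

R ≈ 14.2 mm/day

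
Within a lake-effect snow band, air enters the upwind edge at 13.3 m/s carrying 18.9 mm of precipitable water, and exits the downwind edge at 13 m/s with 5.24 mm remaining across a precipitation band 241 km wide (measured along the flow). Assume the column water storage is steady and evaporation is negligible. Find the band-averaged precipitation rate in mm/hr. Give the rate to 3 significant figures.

R ≈ 2.74 mm/hr

Column moisture flux per unit crosswind length is F = V × PW.
Inflow: F_in = 13.3 × 18.9 = 251.37 mm·m/s
Outflow: F_out = 13 × 5.24 = 68.12 mm·m/s
Steady-state rate R = (F_in − F_out)/L = (251.37 − 68.12) / 241000 m = 7.604e-04 mm/s.
R = 7.604e-04 × 3600 = 2.74 mm/hr.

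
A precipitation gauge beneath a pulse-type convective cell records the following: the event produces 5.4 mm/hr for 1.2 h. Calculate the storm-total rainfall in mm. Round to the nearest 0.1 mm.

total ≈ 6.5 mm

Total = Σ Rᵢ Δtᵢ = 5.4 × 1.2
      = 6.48 = 6.5 mm.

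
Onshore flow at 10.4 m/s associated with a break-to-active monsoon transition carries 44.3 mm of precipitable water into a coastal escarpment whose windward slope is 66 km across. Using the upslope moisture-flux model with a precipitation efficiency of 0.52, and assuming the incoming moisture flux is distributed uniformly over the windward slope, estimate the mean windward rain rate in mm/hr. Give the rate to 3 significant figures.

R ≈ 13.1 mm/hr

Incoming column moisture flux per unit ridge length: F = V × PW = 10.4 × 44.3 = 460.72 mm·m/s.
Spread over the 66 km slope with efficiency ε = 0.52: R = ε·F/W = 0.52 × 460.72 / 66000 m = 3.630e-03 mm/s.
R = 3.630e-03 × 3600 = 13.1 mm/hr.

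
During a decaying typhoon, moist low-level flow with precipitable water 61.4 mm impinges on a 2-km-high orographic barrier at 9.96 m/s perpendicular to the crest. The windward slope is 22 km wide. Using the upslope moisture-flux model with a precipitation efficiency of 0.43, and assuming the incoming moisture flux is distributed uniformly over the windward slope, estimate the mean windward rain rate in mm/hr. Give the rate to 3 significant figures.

R ≈ 43.0 mm/hr

Incoming column moisture flux per unit ridge length: F = V × PW = 9.96 × 61.4 = 611.544 mm·m/s.
Spread over the 22 km slope with efficiency ε = 0.43: R = ε·F/W = 0.43 × 611.544 / 22000 m = 1.195e-02 mm/s.
R = 1.195e-02 × 3600 = 43.0 mm/hr.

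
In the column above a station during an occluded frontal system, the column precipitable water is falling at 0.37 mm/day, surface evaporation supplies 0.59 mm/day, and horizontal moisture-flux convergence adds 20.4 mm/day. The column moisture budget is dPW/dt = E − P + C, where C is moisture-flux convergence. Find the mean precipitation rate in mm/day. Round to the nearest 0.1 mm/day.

P ≈ 21.4 mm/day

dPW/dt = -0.37 mm/day.
P = E + C − dPW/dt = 0.59 + (20.4) − (-0.37) = 21.4 mm/day.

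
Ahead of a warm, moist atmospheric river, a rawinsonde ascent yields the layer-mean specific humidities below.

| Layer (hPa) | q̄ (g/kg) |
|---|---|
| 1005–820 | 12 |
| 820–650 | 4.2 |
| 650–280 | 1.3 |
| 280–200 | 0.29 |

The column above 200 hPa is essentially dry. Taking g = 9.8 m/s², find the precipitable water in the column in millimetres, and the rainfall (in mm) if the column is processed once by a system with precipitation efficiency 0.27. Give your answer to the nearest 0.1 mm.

PW ≈ 35.1 mm; rainfall ≈ 9.5 mm

Precipitable water is the column-integrated vapour mass per unit area: PW = (1/g) Σ q̄ Δp, with q in kg/kg and Δp in Pa (1 kg/m² of water = 1 mm).
Layer 1005–820 hPa: Δp = 185 hPa = 18500 Pa, q̄ = 0.012 kg/kg → 0.012 × 18500 / 9.8 = 22.65 mm
Layer 820–650 hPa: Δp = 170 hPa = 17000 Pa, q̄ = 0.0042 kg/kg → 0.0042 × 17000 / 9.8 = 7.29 mm
Layer 650–280 hPa: Δp = 370 hPa = 37000 Pa, q̄ = 0.0013 kg/kg → 0.0013 × 37000 / 9.8 = 4.91 mm
Layer 280–200 hPa: Δp = 80 hPa = 8000 Pa, q̄ = 0.00029 kg/kg → 0.00029 × 8000 / 9.8 = 0.24 mm
PW = 22.65 + 7.29 + 4.91 + 0.24 = 35.09 ≈ 35.1 mm.
Rainfall = ε × PW = 0.27 × 35.1 = 9.5 mm.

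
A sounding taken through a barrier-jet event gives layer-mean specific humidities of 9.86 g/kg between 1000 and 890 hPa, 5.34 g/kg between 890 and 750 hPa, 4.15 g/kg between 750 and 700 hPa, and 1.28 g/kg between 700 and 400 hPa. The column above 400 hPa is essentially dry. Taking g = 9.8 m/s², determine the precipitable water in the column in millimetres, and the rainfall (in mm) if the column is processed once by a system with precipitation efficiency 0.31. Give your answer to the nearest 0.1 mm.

PW ≈ 24.7 mm; rainfall ≈ 7.7 mm

Precipitable water is the column-integrated vapour mass per unit area: PW = (1/g) Σ q̄ Δp, with q in kg/kg and Δp in Pa (1 kg/m² of water = 1 mm).
Layer 1000–890 hPa: Δp = 110 hPa = 11000 Pa, q̄ = 0.00986 kg/kg → 0.00986 × 11000 / 9.8 = 11.07 mm
Layer 890–750 hPa: Δp = 140 hPa = 14000 Pa, q̄ = 0.00534 kg/kg → 0.00534 × 14000 / 9.8 = 7.63 mm
Layer 750–700 hPa: Δp = 50 hPa = 5000 Pa, q̄ = 0.00415 kg/kg → 0.00415 × 5000 / 9.8 = 2.12 mm
Layer 700–400 hPa: Δp = 300 hPa = 30000 Pa, q̄ = 0.00128 kg/kg → 0.00128 × 30000 / 9.8 = 3.92 mm
PW = 11.07 + 7.63 + 2.12 + 3.92 = 24.74 ≈ 24.7 mm.
Rainfall = ε × PW = 0.31 × 24.7 = 7.7 mm.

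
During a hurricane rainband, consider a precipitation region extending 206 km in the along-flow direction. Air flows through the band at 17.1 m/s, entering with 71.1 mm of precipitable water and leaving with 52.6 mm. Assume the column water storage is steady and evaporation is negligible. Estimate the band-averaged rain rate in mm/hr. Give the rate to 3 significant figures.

Column moisture flux per unit crosswind length is F = V × PW.
Inflow: F_in = 17.1 × 71.1 = 1215.81 mm·m/s
Outflow: F_out = 17.1 × 52.6 = 899.46 mm·m/s
Steady-state rate R = (F_in − F_out)/L = (1215.81 − 899.46) / 206000 m = 1.536e-03 mm/s.
R = 1.536e-03 × 3600 = 5.53 mm/hr.

R ≈ 5.53 mm/hr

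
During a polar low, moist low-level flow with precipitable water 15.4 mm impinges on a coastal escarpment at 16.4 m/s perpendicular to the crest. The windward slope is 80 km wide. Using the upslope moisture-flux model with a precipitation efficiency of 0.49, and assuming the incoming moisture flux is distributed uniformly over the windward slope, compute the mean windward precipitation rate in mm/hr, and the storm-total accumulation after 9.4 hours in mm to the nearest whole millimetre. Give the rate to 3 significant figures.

Incoming column moisture flux per unit ridge length: F = V × PW = 16.4 × 15.4 = 252.56 mm·m/s.
Spread over the 80 km slope with efficiency ε = 0.49: R = ε·F/W = 0.49 × 252.56 / 80000 m = 1.547e-03 mm/s.
R = 1.547e-03 × 3600 = 5.57 mm/hr.
Over 9.4 h: total = 5.57 × 9.4 = 52.358 ≈ 52 mm.

R ≈ 5.57 mm/hr; total ≈ 52 mm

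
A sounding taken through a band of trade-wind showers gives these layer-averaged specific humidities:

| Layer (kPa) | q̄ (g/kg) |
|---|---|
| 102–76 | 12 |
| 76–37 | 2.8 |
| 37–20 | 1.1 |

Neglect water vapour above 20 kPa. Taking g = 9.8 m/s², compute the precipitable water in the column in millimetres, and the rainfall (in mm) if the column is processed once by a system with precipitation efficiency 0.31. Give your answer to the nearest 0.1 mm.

PW ≈ 44.9 mm; rainfall ≈ 13.9 mm

Precipitable water is the column-integrated vapour mass per unit area: PW = (1/g) Σ q̄ Δp, with q in kg/kg and Δp in Pa (1 kg/m² of water = 1 mm).
Layer 102–76 kPa: Δp = 260 hPa = 26000 Pa, q̄ = 0.012 kg/kg → 0.012 × 26000 / 9.8 = 31.84 mm
Layer 76–37 kPa: Δp = 390 hPa = 39000 Pa, q̄ = 0.0028 kg/kg → 0.0028 × 39000 / 9.8 = 11.14 mm
Layer 37–20 kPa: Δp = 170 hPa = 17000 Pa, q̄ = 0.0011 kg/kg → 0.0011 × 17000 / 9.8 = 1.91 mm
PW = 31.84 + 11.14 + 1.91 = 44.89 ≈ 44.9 mm.
Rainfall = ε × PW = 0.31 × 44.9 = 13.9 mm.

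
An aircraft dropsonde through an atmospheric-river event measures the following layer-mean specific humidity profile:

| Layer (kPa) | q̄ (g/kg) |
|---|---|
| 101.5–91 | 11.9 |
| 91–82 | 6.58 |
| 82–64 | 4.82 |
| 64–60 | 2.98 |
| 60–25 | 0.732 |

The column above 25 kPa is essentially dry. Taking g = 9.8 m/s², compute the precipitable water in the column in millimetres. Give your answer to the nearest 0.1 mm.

PW ≈ 31.5 mm

Precipitable water is the column-integrated vapour mass per unit area: PW = (1/g) Σ q̄ Δp, with q in kg/kg and Δp in Pa (1 kg/m² of water = 1 mm).
Layer 101.5–91 kPa: Δp = 105 hPa = 10500 Pa, q̄ = 0.0119 kg/kg → 0.0119 × 10500 / 9.8 = 12.75 mm
Layer 91–82 kPa: Δp = 90 hPa = 9000 Pa, q̄ = 0.00658 kg/kg → 0.00658 × 9000 / 9.8 = 6.04 mm
Layer 82–64 kPa: Δp = 180 hPa = 18000 Pa, q̄ = 0.00482 kg/kg → 0.00482 × 18000 / 9.8 = 8.85 mm
Layer 64–60 kPa: Δp = 40 hPa = 4000 Pa, q̄ = 0.00298 kg/kg → 0.00298 × 4000 / 9.8 = 1.22 mm
Layer 60–25 kPa: Δp = 350 hPa = 35000 Pa, q̄ = 0.000732 kg/kg → 0.000732 × 35000 / 9.8 = 2.61 mm
PW = 12.75 + 6.04 + 8.85 + 1.22 + 2.61 = 31.47 ≈ 31.5 mm.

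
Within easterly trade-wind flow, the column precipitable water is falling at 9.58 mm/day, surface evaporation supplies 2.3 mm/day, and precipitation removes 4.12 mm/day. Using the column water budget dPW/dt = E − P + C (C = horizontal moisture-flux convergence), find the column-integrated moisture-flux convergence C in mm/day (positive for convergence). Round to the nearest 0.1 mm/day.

dPW/dt = -9.58 mm/day.
C = dPW/dt − E + P = (-9.58) − 2.3 + 4.12 = -7.8 mm/day.

C ≈ -7.8 mm/day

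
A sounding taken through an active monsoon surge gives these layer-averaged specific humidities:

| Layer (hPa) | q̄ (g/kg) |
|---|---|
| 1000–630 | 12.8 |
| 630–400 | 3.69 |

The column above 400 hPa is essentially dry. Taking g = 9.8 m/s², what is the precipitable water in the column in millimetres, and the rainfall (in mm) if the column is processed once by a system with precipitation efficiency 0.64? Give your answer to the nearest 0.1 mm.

Precipitable water is the column-integrated vapour mass per unit area: PW = (1/g) Σ q̄ Δp, with q in kg/kg and Δp in Pa (1 kg/m² of water = 1 mm).
Layer 1000–630 hPa: Δp = 370 hPa = 37000 Pa, q̄ = 0.0128 kg/kg → 0.0128 × 37000 / 9.8 = 48.33 mm
Layer 630–400 hPa: Δp = 230 hPa = 23000 Pa, q̄ = 0.00369 kg/kg → 0.00369 × 23000 / 9.8 = 8.66 mm
PW = 48.33 + 8.66 = 56.99 ≈ 57.0 mm.
Rainfall = ε × PW = 0.64 × 57.0 = 36.5 mm.

PW ≈ 57.0 mm; rainfall ≈ 36.5 mm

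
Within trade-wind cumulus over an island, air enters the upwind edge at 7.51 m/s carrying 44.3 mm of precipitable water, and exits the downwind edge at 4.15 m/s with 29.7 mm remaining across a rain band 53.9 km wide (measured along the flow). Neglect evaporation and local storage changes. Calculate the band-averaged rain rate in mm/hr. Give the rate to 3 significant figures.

R ≈ 14.0 mm/hr

Column moisture flux per unit crosswind length is F = V × PW.
Inflow: F_in = 7.51 × 44.3 = 332.693 mm·m/s
Outflow: F_out = 4.15 × 29.7 = 123.255 mm·m/s
Steady-state rate R = (F_in − F_out)/L = (332.693 − 123.255) / 53900 m = 3.886e-03 mm/s.
R = 3.886e-03 × 3600 = 14.0 mm/hr.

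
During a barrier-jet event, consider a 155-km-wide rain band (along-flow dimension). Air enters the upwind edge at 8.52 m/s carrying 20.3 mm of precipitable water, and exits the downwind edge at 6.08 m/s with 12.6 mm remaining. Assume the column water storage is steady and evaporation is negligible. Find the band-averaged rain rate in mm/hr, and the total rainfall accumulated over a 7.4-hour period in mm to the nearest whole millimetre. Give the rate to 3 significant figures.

Column moisture flux per unit crosswind length is F = V × PW.
Inflow: F_in = 8.52 × 20.3 = 172.956 mm·m/s
Outflow: F_out = 6.08 × 12.6 = 76.608 mm·m/s
Steady-state rate R = (F_in − F_out)/L = (172.956 − 76.608) / 155000 m = 6.216e-04 mm/s.
R = 6.216e-04 × 3600 = 2.24 mm/hr.
Over 7.4 h: total = 2.24 × 7.4 = 16.576 ≈ 17 mm.

R ≈ 2.24 mm/hr; total ≈ 17 mm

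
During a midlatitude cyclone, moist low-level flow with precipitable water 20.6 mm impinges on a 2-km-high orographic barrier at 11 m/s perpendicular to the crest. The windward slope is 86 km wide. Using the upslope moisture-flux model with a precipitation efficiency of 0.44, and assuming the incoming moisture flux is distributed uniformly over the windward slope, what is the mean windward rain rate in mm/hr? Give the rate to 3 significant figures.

R ≈ 4.17 mm/hr

Incoming column moisture flux per unit ridge length: F = V × PW = 11 × 20.6 = 226.6 mm·m/s.
Spread over the 86 km slope with efficiency ε = 0.44: R = ε·F/W = 0.44 × 226.6 / 86000 m = 1.159e-03 mm/s.
R = 1.159e-03 × 3600 = 4.17 mm/hr.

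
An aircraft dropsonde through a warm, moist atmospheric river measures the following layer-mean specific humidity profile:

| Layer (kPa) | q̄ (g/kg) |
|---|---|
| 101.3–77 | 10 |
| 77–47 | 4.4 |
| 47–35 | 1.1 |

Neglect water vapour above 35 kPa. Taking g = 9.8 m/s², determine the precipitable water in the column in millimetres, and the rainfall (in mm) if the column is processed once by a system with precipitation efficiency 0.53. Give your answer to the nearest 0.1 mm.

PW ≈ 39.6 mm; rainfall ≈ 21.0 mm

Precipitable water is the column-integrated vapour mass per unit area: PW = (1/g) Σ q̄ Δp, with q in kg/kg and Δp in Pa (1 kg/m² of water = 1 mm).
Layer 101.3–77 kPa: Δp = 243 hPa = 24300 Pa, q̄ = 0.01 kg/kg → 0.01 × 24300 / 9.8 = 24.80 mm
Layer 77–47 kPa: Δp = 300 hPa = 30000 Pa, q̄ = 0.0044 kg/kg → 0.0044 × 30000 / 9.8 = 13.47 mm
Layer 47–35 kPa: Δp = 120 hPa = 12000 Pa, q̄ = 0.0011 kg/kg → 0.0011 × 12000 / 9.8 = 1.35 mm
PW = 24.80 + 13.47 + 1.35 = 39.62 ≈ 39.6 mm.
Rainfall = ε × PW = 0.53 × 39.6 = 21.0 mm.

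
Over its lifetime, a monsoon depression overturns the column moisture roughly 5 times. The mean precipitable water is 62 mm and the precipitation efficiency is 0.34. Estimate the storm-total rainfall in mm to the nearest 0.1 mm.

rainfall ≈ 105.4 mm

Each cycle deposits ε × PW = 0.34 × 62 = 21.08 mm.
Over 5 cycles: 5 × 21.08 = 105.4 mm.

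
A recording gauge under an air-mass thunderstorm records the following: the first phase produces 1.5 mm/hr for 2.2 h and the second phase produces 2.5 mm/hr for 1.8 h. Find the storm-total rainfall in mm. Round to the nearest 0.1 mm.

Total = Σ Rᵢ Δtᵢ = 1.5 × 2.2 + 2.5 × 1.8
      = 3.3 + 4.5 = 7.8 mm.

total ≈ 7.8 mm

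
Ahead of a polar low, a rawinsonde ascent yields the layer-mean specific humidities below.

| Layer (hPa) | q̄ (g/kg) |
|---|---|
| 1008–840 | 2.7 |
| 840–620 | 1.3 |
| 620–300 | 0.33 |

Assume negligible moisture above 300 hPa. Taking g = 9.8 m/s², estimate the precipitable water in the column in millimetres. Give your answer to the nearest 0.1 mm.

PW ≈ 8.6 mm

Precipitable water is the column-integrated vapour mass per unit area: PW = (1/g) Σ q̄ Δp, with q in kg/kg and Δp in Pa (1 kg/m² of water = 1 mm).
Layer 1008–840 hPa: Δp = 168 hPa = 16800 Pa, q̄ = 0.0027 kg/kg → 0.0027 × 16800 / 9.8 = 4.63 mm
Layer 840–620 hPa: Δp = 220 hPa = 22000 Pa, q̄ = 0.0013 kg/kg → 0.0013 × 22000 / 9.8 = 2.92 mm
Layer 620–300 hPa: Δp = 320 hPa = 32000 Pa, q̄ = 0.00033 kg/kg → 0.00033 × 32000 / 9.8 = 1.08 mm
PW = 4.63 + 2.92 + 1.08 = 8.63 ≈ 8.6 mm.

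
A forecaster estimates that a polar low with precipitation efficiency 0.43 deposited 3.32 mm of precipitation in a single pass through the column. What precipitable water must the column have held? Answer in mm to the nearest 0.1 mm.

PW ≈ 7.7 mm

PW = precipitation / ε = 3.32 / 0.43 = 7.7 mm.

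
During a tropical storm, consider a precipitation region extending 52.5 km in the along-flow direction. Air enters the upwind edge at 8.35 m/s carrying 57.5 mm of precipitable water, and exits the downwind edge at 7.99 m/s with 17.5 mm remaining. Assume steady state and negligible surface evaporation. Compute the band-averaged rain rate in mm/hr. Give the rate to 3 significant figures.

R ≈ 23.3 mm/hr

Column moisture flux per unit crosswind length is F = V × PW.
Inflow: F_in = 8.35 × 57.5 = 480.125 mm·m/s
Outflow: F_out = 7.99 × 17.5 = 139.825 mm·m/s
Steady-state rate R = (F_in − F_out)/L = (480.125 − 139.825) / 52500 m = 6.482e-03 mm/s.
R = 6.482e-03 × 3600 = 23.3 mm/hr.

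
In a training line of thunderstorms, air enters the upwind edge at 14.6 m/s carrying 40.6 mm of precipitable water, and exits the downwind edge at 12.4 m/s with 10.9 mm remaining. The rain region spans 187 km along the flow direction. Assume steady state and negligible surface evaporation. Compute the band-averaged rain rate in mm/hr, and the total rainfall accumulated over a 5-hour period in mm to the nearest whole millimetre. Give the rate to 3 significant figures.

Column moisture flux per unit crosswind length is F = V × PW.
Inflow: F_in = 14.6 × 40.6 = 592.76 mm·m/s
Outflow: F_out = 12.4 × 10.9 = 135.16 mm·m/s
Steady-state rate R = (F_in − F_out)/L = (592.76 − 135.16) / 187000 m = 2.447e-03 mm/s.
R = 2.447e-03 × 3600 = 8.81 mm/hr.
Over 5 h: total = 8.81 × 5 = 44.05 ≈ 44 mm.

R ≈ 8.81 mm/hr; total ≈ 44 mm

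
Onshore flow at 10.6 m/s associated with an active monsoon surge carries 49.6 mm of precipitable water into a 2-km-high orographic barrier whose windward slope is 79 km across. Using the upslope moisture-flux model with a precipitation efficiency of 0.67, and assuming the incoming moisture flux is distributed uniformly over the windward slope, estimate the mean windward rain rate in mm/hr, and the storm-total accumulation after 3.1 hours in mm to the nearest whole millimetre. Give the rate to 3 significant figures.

Incoming column moisture flux per unit ridge length: F = V × PW = 10.6 × 49.6 = 525.76 mm·m/s.
Spread over the 79 km slope with efficiency ε = 0.67: R = ε·F/W = 0.67 × 525.76 / 79000 m = 4.459e-03 mm/s.
R = 4.459e-03 × 3600 = 16.1 mm/hr.
Over 3.1 h: total = 16.1 × 3.1 = 49.91 ≈ 50 mm.

R ≈ 16.1 mm/hr; total ≈ 50 mm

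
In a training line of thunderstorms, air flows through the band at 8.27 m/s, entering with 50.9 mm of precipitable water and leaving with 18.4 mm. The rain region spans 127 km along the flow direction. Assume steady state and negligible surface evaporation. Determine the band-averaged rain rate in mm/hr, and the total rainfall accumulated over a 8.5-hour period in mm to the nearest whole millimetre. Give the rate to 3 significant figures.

R ≈ 7.62 mm/hr; total ≈ 65 mm

Column moisture flux per unit crosswind length is F = V × PW.
Inflow: F_in = 8.27 × 50.9 = 420.943 mm·m/s
Outflow: F_out = 8.27 × 18.4 = 152.168 mm·m/s
Steady-state rate R = (F_in − F_out)/L = (420.943 − 152.168) / 127000 m = 2.116e-03 mm/s.
R = 2.116e-03 × 3600 = 7.62 mm/hr.
Over 8.5 h: total = 7.62 × 8.5 = 64.77 ≈ 65 mm.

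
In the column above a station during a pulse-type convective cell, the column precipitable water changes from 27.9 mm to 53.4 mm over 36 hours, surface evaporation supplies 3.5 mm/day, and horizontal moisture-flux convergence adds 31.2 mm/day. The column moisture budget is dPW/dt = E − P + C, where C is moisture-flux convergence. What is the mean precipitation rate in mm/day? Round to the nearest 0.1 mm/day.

P ≈ 17.7 mm/day

dPW/dt = (53.4 − 27.9) mm / (36/24 day) = +17.000 mm/day.
P = E + C − dPW/dt = 3.5 + (31.2) − (+17.000) = 17.7 mm/day.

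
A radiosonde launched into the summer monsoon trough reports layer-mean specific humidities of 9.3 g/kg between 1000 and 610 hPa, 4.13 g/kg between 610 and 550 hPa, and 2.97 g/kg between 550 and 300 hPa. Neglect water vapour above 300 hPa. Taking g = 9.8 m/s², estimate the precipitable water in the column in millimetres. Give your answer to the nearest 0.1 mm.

PW ≈ 47.1 mm

Precipitable water is the column-integrated vapour mass per unit area: PW = (1/g) Σ q̄ Δp, with q in kg/kg and Δp in Pa (1 kg/m² of water = 1 mm).
Layer 1000–610 hPa: Δp = 390 hPa = 39000 Pa, q̄ = 0.0093 kg/kg → 0.0093 × 39000 / 9.8 = 37.01 mm
Layer 610–550 hPa: Δp = 60 hPa = 6000 Pa, q̄ = 0.00413 kg/kg → 0.00413 × 6000 / 9.8 = 2.53 mm
Layer 550–300 hPa: Δp = 250 hPa = 25000 Pa, q̄ = 0.00297 kg/kg → 0.00297 × 25000 / 9.8 = 7.58 mm
PW = 37.01 + 2.53 + 7.58 = 47.12 ≈ 47.1 mm.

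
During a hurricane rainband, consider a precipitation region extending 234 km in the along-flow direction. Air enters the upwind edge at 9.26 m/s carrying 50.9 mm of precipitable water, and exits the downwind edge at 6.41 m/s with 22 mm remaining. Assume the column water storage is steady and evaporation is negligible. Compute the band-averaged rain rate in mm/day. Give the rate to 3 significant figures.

R ≈ 122 mm/day

Column moisture flux per unit crosswind length is F = V × PW.
Inflow: F_in = 9.26 × 50.9 = 471.334 mm·m/s
Outflow: F_out = 6.41 × 22 = 141.02 mm·m/s
Steady-state rate R = (F_in − F_out)/L = (471.334 − 141.02) / 234000 m = 1.412e-03 mm/s.
R = 1.412e-03 × 3600 × 24 = 122 mm/day.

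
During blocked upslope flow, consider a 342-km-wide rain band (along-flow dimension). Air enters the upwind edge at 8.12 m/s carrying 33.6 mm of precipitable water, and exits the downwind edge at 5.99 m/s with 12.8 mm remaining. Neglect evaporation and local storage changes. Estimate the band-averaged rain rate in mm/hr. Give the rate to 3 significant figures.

Column moisture flux per unit crosswind length is F = V × PW.
Inflow: F_in = 8.12 × 33.6 = 272.832 mm·m/s
Outflow: F_out = 5.99 × 12.8 = 76.672 mm·m/s
Steady-state rate R = (F_in − F_out)/L = (272.832 − 76.672) / 342000 m = 5.736e-04 mm/s.
R = 5.736e-04 × 3600 = 2.06 mm/hr.

R ≈ 2.06 mm/hr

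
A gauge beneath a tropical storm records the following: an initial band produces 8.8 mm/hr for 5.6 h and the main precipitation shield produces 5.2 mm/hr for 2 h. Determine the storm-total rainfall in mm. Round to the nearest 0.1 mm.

total ≈ 59.7 mm

Total = Σ Rᵢ Δtᵢ = 8.8 × 5.6 + 5.2 × 2
      = 49.28 + 10.4 = 59.7 mm.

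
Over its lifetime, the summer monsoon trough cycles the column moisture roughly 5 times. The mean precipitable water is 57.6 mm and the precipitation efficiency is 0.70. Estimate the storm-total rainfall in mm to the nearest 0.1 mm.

Each cycle deposits ε × PW = 0.70 × 57.6 = 40.32 mm.
Over 5 cycles: 5 × 40.32 = 201.6 mm.

rainfall ≈ 201.6 mm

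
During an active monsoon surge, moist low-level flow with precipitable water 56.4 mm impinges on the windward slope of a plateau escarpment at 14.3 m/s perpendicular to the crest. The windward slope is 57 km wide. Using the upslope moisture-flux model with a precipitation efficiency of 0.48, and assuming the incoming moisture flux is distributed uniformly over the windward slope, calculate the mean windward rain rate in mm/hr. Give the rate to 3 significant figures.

R ≈ 24.5 mm/hr

Incoming column moisture flux per unit ridge length: F = V × PW = 14.3 × 56.4 = 806.52 mm·m/s.
Spread over the 57 km slope with efficiency ε = 0.48: R = ε·F/W = 0.48 × 806.52 / 57000 m = 6.792e-03 mm/s.
R = 6.792e-03 × 3600 = 24.5 mm/hr.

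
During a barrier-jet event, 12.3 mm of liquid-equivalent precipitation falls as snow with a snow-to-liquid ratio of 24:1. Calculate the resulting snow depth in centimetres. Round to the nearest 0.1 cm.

snow depth ≈ 29.5 cm

Snow depth = liquid × ratio = 12.3 mm × 24 = 295.2 mm = 29.5 cm.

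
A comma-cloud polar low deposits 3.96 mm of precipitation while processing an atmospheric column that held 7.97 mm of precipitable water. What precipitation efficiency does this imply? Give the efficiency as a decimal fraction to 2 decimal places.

ε ≈ 0.50

ε = precipitation / PW = 3.96 / 7.97 = 0.50.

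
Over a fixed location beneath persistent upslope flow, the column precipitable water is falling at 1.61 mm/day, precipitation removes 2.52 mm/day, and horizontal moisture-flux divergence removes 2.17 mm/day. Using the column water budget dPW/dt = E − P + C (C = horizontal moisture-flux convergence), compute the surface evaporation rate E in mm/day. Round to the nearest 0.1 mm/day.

dPW/dt = -1.61 mm/day.
E = dPW/dt + P − C = (-1.61) + 2.52 − (-2.17) = 3.1 mm/day.

E ≈ 3.1 mm/day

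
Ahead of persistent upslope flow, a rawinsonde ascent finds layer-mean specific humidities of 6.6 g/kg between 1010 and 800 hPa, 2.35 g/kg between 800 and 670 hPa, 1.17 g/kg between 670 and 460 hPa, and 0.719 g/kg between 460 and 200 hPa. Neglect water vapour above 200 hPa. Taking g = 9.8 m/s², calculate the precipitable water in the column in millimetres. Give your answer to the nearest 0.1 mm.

PW ≈ 21.7 mm

Precipitable water is the column-integrated vapour mass per unit area: PW = (1/g) Σ q̄ Δp, with q in kg/kg and Δp in Pa (1 kg/m² of water = 1 mm).
Layer 1010–800 hPa: Δp = 210 hPa = 21000 Pa, q̄ = 0.0066 kg/kg → 0.0066 × 21000 / 9.8 = 14.14 mm
Layer 800–670 hPa: Δp = 130 hPa = 13000 Pa, q̄ = 0.00235 kg/kg → 0.00235 × 13000 / 9.8 = 3.12 mm
Layer 670–460 hPa: Δp = 210 hPa = 21000 Pa, q̄ = 0.00117 kg/kg → 0.00117 × 21000 / 9.8 = 2.51 mm
Layer 460–200 hPa: Δp = 260 hPa = 26000 Pa, q̄ = 0.000719 kg/kg → 0.000719 × 26000 / 9.8 = 1.91 mm
PW = 14.14 + 3.12 + 2.51 + 1.91 = 21.68 ≈ 21.7 mm.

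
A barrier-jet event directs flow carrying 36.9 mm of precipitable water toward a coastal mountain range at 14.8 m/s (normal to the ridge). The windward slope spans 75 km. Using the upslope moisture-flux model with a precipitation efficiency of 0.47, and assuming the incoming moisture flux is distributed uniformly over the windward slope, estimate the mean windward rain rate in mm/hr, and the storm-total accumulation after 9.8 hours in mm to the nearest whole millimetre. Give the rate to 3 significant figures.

Incoming column moisture flux per unit ridge length: F = V × PW = 14.8 × 36.9 = 546.12 mm·m/s.
Spread over the 75 km slope with efficiency ε = 0.47: R = ε·F/W = 0.47 × 546.12 / 75000 m = 3.422e-03 mm/s.
R = 3.422e-03 × 3600 = 12.3 mm/hr.
Over 9.8 h: total = 12.3 × 9.8 = 120.54 ≈ 121 mm.

R ≈ 12.3 mm/hr; total ≈ 121 mm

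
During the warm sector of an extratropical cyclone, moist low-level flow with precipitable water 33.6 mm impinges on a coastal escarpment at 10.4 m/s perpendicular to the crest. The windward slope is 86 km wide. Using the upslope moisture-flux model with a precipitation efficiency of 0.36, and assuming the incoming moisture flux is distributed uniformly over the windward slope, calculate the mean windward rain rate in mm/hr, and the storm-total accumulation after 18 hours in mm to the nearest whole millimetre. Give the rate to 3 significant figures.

Incoming column moisture flux per unit ridge length: F = V × PW = 10.4 × 33.6 = 349.44 mm·m/s.
Spread over the 86 km slope with efficiency ε = 0.36: R = ε·F/W = 0.36 × 349.44 / 86000 m = 1.463e-03 mm/s.
R = 1.463e-03 × 3600 = 5.27 mm/hr.
Over 18 h: total = 5.27 × 18 = 94.86 ≈ 95 mm.

R ≈ 5.27 mm/hr; total ≈ 95 mm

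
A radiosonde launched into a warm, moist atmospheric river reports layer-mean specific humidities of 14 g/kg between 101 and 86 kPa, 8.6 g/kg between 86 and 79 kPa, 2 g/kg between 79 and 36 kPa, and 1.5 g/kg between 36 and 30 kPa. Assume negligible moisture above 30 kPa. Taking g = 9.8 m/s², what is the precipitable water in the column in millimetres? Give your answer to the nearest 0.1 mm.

PW ≈ 37.3 mm

Precipitable water is the column-integrated vapour mass per unit area: PW = (1/g) Σ q̄ Δp, with q in kg/kg and Δp in Pa (1 kg/m² of water = 1 mm).
Layer 101–86 kPa: Δp = 150 hPa = 15000 Pa, q̄ = 0.014 kg/kg → 0.014 × 15000 / 9.8 = 21.43 mm
Layer 86–79 kPa: Δp = 70 hPa = 7000 Pa, q̄ = 0.0086 kg/kg → 0.0086 × 7000 / 9.8 = 6.14 mm
Layer 79–36 kPa: Δp = 430 hPa = 43000 Pa, q̄ = 0.002 kg/kg → 0.002 × 43000 / 9.8 = 8.78 mm
Layer 36–30 kPa: Δp = 60 hPa = 6000 Pa, q̄ = 0.0015 kg/kg → 0.0015 × 6000 / 9.8 = 0.92 mm
PW = 21.43 + 6.14 + 8.78 + 0.92 = 37.27 ≈ 37.3 mm.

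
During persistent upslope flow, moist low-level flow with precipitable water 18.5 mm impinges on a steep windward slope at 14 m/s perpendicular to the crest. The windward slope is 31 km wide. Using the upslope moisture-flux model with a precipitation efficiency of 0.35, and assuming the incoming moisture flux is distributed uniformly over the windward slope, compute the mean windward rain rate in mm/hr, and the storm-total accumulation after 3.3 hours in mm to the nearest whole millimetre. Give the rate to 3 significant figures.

R ≈ 10.5 mm/hr; total ≈ 35 mm

Incoming column moisture flux per unit ridge length: F = V × PW = 14 × 18.5 = 259 mm·m/s.
Spread over the 31 km slope with efficiency ε = 0.35: R = ε·F/W = 0.35 × 259 / 31000 m = 2.924e-03 mm/s.
R = 2.924e-03 × 3600 = 10.5 mm/hr.
Over 3.3 h: total = 10.5 × 3.3 = 34.65 ≈ 35 mm.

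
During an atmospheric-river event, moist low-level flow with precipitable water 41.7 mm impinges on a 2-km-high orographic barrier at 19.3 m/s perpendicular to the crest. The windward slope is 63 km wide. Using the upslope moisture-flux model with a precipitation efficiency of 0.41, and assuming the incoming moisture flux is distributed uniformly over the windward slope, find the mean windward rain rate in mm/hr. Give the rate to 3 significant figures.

Incoming column moisture flux per unit ridge length: F = V × PW = 19.3 × 41.7 = 804.81 mm·m/s.
Spread over the 63 km slope with efficiency ε = 0.41: R = ε·F/W = 0.41 × 804.81 / 63000 m = 5.238e-03 mm/s.
R = 5.238e-03 × 3600 = 18.9 mm/hr.

R ≈ 18.9 mm/hr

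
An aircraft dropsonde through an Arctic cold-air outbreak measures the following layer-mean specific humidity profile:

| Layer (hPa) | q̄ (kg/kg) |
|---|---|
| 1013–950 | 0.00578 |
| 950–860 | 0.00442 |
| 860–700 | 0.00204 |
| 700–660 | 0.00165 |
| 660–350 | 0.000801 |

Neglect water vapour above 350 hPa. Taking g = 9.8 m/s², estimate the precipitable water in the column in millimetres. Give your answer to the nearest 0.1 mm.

Precipitable water is the column-integrated vapour mass per unit area: PW = (1/g) Σ q̄ Δp, with q in kg/kg and Δp in Pa (1 kg/m² of water = 1 mm).
Layer 1013–950 hPa: Δp = 63 hPa = 6300 Pa, q̄ = 0.00578 kg/kg → 0.00578 × 6300 / 9.8 = 3.72 mm
Layer 950–860 hPa: Δp = 90 hPa = 9000 Pa, q̄ = 0.00442 kg/kg → 0.00442 × 9000 / 9.8 = 4.06 mm
Layer 860–700 hPa: Δp = 160 hPa = 16000 Pa, q̄ = 0.00204 kg/kg → 0.00204 × 16000 / 9.8 = 3.33 mm
Layer 700–660 hPa: Δp = 40 hPa = 4000 Pa, q̄ = 0.00165 kg/kg → 0.00165 × 4000 / 9.8 = 0.67 mm
Layer 660–350 hPa: Δp = 310 hPa = 31000 Pa, q̄ = 0.000801 kg/kg → 0.000801 × 31000 / 9.8 = 2.53 mm
PW = 3.72 + 4.06 + 3.33 + 0.67 + 2.53 = 14.31 ≈ 14.3 mm.

PW ≈ 14.3 mm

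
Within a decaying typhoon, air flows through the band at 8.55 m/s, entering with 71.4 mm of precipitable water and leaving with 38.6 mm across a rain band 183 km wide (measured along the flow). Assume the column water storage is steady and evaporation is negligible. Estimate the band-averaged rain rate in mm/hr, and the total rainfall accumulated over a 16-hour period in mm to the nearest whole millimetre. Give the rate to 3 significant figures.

R ≈ 5.52 mm/hr; total ≈ 88 mm

Column moisture flux per unit crosswind length is F = V × PW.
Inflow: F_in = 8.55 × 71.4 = 610.47 mm·m/s
Outflow: F_out = 8.55 × 38.6 = 330.03 mm·m/s
Steady-state rate R = (F_in − F_out)/L = (610.47 − 330.03) / 183000 m = 1.532e-03 mm/s.
R = 1.532e-03 × 3600 = 5.52 mm/hr.
Over 16 h: total = 5.52 × 16 = 88.32 ≈ 88 mm.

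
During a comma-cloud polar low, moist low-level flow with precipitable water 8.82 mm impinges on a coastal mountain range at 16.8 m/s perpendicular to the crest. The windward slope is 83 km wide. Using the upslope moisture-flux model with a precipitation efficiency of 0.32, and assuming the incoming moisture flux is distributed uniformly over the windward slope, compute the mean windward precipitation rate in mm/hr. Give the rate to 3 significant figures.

R ≈ 2.06 mm/hr

Incoming column moisture flux per unit ridge length: F = V × PW = 16.8 × 8.82 = 148.176 mm·m/s.
Spread over the 83 km slope with efficiency ε = 0.32: R = ε·F/W = 0.32 × 148.176 / 83000 m = 5.713e-04 mm/s.
R = 5.713e-04 × 3600 = 2.06 mm/hr.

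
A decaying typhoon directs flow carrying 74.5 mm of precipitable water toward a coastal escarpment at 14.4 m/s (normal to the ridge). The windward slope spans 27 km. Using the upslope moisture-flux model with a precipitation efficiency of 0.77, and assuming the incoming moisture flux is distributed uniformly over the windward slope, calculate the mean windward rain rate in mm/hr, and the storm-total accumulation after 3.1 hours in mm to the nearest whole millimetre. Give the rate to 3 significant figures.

Incoming column moisture flux per unit ridge length: F = V × PW = 14.4 × 74.5 = 1072.8 mm·m/s.
Spread over the 27 km slope with efficiency ε = 0.77: R = ε·F/W = 0.77 × 1072.8 / 27000 m = 3.059e-02 mm/s.
R = 3.059e-02 × 3600 = 110 mm/hr.
Over 3.1 h: total = 110 × 3.1 = 341 mm.

R ≈ 110 mm/hr; total ≈ 341 mm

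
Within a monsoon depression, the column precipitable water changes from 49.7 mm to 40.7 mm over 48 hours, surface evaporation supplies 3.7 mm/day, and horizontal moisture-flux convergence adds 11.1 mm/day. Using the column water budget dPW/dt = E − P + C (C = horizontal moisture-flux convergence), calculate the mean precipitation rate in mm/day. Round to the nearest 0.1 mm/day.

P ≈ 19.3 mm/day

dPW/dt = (40.7 − 49.7) mm / (48/24 day) = -4.500 mm/day.
P = E + C − dPW/dt = 3.7 + (11.1) − (-4.500) = 19.3 mm/day.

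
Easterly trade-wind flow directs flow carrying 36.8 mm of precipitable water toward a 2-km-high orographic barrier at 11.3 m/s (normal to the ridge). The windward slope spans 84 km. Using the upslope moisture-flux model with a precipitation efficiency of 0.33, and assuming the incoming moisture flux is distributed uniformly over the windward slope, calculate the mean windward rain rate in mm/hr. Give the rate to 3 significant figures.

Incoming column moisture flux per unit ridge length: F = V × PW = 11.3 × 36.8 = 415.84 mm·m/s.
Spread over the 84 km slope with efficiency ε = 0.33: R = ε·F/W = 0.33 × 415.84 / 84000 m = 1.634e-03 mm/s.
R = 1.634e-03 × 3600 = 5.88 mm/hr.

R ≈ 5.88 mm/hr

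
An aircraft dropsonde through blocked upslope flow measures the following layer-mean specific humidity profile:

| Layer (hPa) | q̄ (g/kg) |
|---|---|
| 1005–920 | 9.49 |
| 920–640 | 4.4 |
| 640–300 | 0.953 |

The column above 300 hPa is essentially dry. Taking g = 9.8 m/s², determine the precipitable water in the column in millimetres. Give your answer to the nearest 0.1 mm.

PW ≈ 24.1 mm

Precipitable water is the column-integrated vapour mass per unit area: PW = (1/g) Σ q̄ Δp, with q in kg/kg and Δp in Pa (1 kg/m² of water = 1 mm).
Layer 1005–920 hPa: Δp = 85 hPa = 8500 Pa, q̄ = 0.00949 kg/kg → 0.00949 × 8500 / 9.8 = 8.23 mm
Layer 920–640 hPa: Δp = 280 hPa = 28000 Pa, q̄ = 0.0044 kg/kg → 0.0044 × 28000 / 9.8 = 12.57 mm
Layer 640–300 hPa: Δp = 340 hPa = 34000 Pa, q̄ = 0.000953 kg/kg → 0.000953 × 34000 / 9.8 = 3.31 mm
PW = 8.23 + 12.57 + 3.31 = 24.11 ≈ 24.1 mm.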